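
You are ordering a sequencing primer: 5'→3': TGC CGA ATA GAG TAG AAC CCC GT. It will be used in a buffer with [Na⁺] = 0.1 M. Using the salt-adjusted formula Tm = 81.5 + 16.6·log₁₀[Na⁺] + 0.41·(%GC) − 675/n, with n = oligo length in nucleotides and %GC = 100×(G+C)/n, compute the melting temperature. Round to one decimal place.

Length n = 23. Base counts: T=4, G=6, C=6, A=7
G+C = 12, so %GC = 12/23 × 100 = 52.174%
Salt term: 16.6 × (-1) = -16.6
GC term: 0.41 × 52.174 = 21.391; length term: −675/23 = −29.348
Tm = 81.5 + (-16.6) + 21.391 − 29.348 = 56.943 → 56.9°C

56.9°C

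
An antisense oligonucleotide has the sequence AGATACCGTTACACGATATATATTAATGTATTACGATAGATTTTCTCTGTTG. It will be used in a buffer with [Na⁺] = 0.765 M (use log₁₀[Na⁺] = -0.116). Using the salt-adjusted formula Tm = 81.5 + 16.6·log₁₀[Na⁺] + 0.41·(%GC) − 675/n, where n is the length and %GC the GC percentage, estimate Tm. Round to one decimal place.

78.4°C

Length n = 52. Scanning the sequence gives G=8, T=21, A=16, C=7.
G+C = 15, so %GC = 15/52 × 100 = 28.846%
Salt term: 16.6 × (-0.116) = -1.926
GC term: 0.41 × 28.846 = 11.827; length term: −675/52 = −12.981
Tm = 81.5 + (-1.926) + 11.827 − 12.981 = 78.42 → 78.4°C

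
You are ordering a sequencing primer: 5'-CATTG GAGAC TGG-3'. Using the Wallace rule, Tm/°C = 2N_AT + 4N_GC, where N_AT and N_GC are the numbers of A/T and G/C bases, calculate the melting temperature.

40°C

Counting bases: A=3, T=3, G=5, C=2
AT pairs contribute 6, GC pairs contribute 7.
Tm = 4·7 + 2·6 = 28 + 12 = 40°C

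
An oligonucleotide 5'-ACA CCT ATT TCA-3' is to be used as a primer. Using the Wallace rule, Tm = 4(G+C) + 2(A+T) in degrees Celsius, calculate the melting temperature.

32°C

Base counts: A=4, G=0, T=4, C=4
So N_AT = 8 and N_GC = 4.
Tm = 4·4 + 2·8 = 16 + 16 = 32°C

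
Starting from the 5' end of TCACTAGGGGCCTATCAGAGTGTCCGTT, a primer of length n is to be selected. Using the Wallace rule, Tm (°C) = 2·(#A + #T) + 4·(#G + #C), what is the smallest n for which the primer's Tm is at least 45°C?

First 14 bases: TCACTAGGGGCCTA → Tm = 44°C (< 45°C)
First 15 bases: TCACTAGGGGCCTAT → Tm = 46°C (≥ 45°C)
Each additional base adds 2°C (A/T) or 4°C (G/C), so Tm is non-decreasing in n; n = 15 is the first length to reach 45°C.

n = 15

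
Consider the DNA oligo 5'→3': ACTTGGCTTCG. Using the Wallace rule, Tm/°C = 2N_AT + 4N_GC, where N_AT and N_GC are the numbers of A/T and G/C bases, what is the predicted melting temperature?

G=3, A=1, T=4, C=3
AT pairs contribute 5, GC pairs contribute 6.
Tm = 2(5) + 4(6) = 10 + 24 = 34°C

34°C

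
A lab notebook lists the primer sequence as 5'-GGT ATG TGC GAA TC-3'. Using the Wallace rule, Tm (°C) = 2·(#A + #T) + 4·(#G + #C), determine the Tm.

Counting bases: G=5, C=2, T=4, A=3
So N_AT = 7 and N_GC = 7.
Tm = 4·7 + 2·7 = 28 + 14 = 42°C

42°C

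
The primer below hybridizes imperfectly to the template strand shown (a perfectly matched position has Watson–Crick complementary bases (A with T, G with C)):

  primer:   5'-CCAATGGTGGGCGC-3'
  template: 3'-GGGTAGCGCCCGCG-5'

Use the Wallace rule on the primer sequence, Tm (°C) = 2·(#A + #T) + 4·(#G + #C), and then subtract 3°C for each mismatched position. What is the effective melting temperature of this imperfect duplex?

Primer base counts: A=2, T=2, G=6, C=4 → A+T=4, G+C=10
Perfect-match Tm = 2(4) + 4(10) = 8 + 40 = 48°C
Mismatches (positions where the bases are not complementary): 3 (at positions 3, 6, 8)
Effective Tm = 48 − 3×3 = 48 − 9 = 39°C

39°C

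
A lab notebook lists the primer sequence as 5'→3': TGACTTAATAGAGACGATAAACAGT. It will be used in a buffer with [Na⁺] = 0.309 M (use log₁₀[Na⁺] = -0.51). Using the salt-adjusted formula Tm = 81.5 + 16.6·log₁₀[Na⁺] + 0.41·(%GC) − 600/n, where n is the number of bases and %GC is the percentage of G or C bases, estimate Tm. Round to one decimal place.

62.2°C

Length n = 25. Counting bases: T=6, C=3, G=5, A=11
G+C = 8, so %GC = 8/25 × 100 = 32%
Salt term: 16.6 × (-0.51) = -8.466
GC term: 0.41 × 32 = 13.12; length term: −600/25 = −24
Tm = 81.5 + (-8.466) + 13.12 − 24 = 62.154 → 62.2°C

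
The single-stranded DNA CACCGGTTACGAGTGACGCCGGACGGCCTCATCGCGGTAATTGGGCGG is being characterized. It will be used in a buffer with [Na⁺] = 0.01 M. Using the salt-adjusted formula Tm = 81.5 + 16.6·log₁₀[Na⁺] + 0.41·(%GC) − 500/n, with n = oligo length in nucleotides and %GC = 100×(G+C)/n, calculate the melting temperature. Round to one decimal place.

Length n = 48. Scanning the sequence gives T=8, G=18, A=8, C=14.
G+C = 32, so %GC = 32/48 × 100 = 66.667%
Salt term: 16.6 × (-2) = -33.2
GC term: 0.41 × 66.667 = 27.333; length term: −500/48 = −10.417
Tm = 81.5 + (-33.2) + 27.333 − 10.417 = 65.216 → 65.2°C

65.2°C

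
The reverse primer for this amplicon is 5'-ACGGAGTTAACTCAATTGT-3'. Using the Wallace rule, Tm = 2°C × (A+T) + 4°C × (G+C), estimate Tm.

Counting bases: A=6, G=4, C=3, T=6
So N_AT = 12 and N_GC = 7.
Tm = 2(12) + 4(7) = 24 + 28 = 52°C

52°C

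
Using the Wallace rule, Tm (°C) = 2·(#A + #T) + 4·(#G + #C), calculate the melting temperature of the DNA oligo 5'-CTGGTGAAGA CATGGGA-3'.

Base counts: T=3, A=5, C=2, G=7
So N_AT = 8 and N_GC = 9.
Tm = 2×8 + 4×9 = 52°C

52°C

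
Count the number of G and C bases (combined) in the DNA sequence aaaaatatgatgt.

Scanning the sequence gives C=0, T=4, G=2, A=7.
G+C = 2 + 0 = 2

2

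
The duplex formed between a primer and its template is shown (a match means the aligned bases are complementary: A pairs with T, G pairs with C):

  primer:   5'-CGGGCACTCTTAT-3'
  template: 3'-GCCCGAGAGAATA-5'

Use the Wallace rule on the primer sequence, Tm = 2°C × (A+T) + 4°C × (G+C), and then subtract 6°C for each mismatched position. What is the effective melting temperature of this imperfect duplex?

Primer base counts: A=2, T=4, G=3, C=4 → A+T=6, G+C=7
Perfect-match Tm = 2(6) + 4(7) = 12 + 28 = 40°C
Mismatches (positions where the bases are not complementary): 1 (at position 6)
Effective Tm = 40 − 1×6 = 40 − 6 = 34°C

34°C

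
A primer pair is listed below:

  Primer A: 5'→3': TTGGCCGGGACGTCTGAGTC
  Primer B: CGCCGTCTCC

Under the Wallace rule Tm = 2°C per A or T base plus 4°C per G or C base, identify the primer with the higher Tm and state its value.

Primer A: A+T=7, G+C=13 → Tm = 2(7)+4(13) = 66°C
Primer B: A+T=2, G+C=8 → Tm = 2(2)+4(8) = 36°C
66°C vs 36°C → primer A is higher.

Primer A, 66°C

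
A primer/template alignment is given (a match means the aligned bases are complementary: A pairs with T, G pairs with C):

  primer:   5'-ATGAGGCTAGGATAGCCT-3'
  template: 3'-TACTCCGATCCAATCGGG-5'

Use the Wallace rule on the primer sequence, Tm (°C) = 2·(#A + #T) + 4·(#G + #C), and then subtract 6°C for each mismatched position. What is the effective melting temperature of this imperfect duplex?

Primer base counts: A=5, T=4, G=6, C=3 → A+T=9, G+C=9
Perfect-match Tm = 2(9) + 4(9) = 18 + 36 = 54°C
Mismatches (positions where the bases are not complementary): 2 (at positions 12, 18)
Effective Tm = 54 − 2×6 = 54 − 12 = 42°C

42°C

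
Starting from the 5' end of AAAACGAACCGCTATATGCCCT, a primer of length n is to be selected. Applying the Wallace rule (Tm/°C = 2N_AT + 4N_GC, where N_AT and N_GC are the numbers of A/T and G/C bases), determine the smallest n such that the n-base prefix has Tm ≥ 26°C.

First 9 bases: AAAACGAAC → Tm = 24°C (< 26°C)
First 10 bases: AAAACGAACC → Tm = 28°C (≥ 26°C)
Each additional base adds 2°C (A/T) or 4°C (G/C), so Tm is non-decreasing in n; n = 10 is the first length to reach 26°C.

n = 10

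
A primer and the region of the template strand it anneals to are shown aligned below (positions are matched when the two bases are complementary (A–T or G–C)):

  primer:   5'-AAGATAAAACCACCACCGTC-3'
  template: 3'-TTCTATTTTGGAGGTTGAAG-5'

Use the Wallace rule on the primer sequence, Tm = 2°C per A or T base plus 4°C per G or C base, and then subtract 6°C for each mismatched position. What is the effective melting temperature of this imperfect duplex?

40°C

Primer base counts: A=9, T=2, G=2, C=7 → A+T=11, G+C=9
Perfect-match Tm = 2(11) + 4(9) = 22 + 36 = 58°C
Mismatches (positions where the bases are not complementary): 3 (at positions 12, 16, 18)
Effective Tm = 58 − 3×6 = 58 − 18 = 40°C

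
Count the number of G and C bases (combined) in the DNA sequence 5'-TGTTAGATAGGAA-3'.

4

A=5, T=4, C=0, G=4
G+C = 4 + 0 = 4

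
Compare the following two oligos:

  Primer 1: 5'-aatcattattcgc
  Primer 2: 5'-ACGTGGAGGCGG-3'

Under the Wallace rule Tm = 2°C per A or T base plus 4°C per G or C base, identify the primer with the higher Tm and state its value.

Primer 1: A+T=9, G+C=4 → Tm = 2(9)+4(4) = 34°C
Primer 2: A+T=3, G+C=9 → Tm = 2(3)+4(9) = 42°C
34°C vs 42°C → primer 2 is higher.

Primer 2, 42°C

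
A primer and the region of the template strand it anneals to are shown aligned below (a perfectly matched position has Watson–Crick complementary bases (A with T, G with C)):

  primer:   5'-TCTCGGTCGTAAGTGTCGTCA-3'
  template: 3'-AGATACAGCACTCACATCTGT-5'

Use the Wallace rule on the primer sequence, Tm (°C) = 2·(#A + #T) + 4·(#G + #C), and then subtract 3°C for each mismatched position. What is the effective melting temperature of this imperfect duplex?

Primer base counts: A=3, T=7, G=6, C=5 → A+T=10, G+C=11
Perfect-match Tm = 2(10) + 4(11) = 20 + 44 = 64°C
Mismatches (positions where the bases are not complementary): 5 (at positions 4, 5, 11, 17, 19)
Effective Tm = 64 − 5×3 = 64 − 15 = 49°C

49°C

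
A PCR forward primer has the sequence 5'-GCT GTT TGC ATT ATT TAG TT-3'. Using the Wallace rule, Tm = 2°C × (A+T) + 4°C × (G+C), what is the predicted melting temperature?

Scanning the sequence gives G=4, T=11, A=3, C=2.
A+T = 14, G+C = 6
Tm = 2×14 + 4×6 = 52°C

52°C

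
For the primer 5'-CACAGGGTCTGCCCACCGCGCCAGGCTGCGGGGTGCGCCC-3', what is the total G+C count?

32

Counting bases: G=15, T=4, C=17, A=4
G+C = 15 + 17 = 32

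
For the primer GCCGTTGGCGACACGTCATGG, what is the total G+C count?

Counting bases: A=3, T=4, G=8, C=6
G+C = 8 + 6 = 14

14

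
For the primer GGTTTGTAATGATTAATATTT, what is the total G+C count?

4

Scanning the sequence gives G=4, A=6, C=0, T=11.
Total G or C: 4 + 0 = 4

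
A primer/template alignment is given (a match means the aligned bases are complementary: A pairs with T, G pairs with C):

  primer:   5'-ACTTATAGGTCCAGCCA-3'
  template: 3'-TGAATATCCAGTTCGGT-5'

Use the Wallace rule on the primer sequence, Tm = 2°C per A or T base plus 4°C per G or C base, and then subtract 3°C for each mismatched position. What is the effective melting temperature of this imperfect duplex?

Primer base counts: A=5, T=4, G=3, C=5 → A+T=9, G+C=8
Perfect-match Tm = 2(9) + 4(8) = 18 + 32 = 50°C
Mismatches (positions where the bases are not complementary): 1 (at position 12)
Effective Tm = 50 − 1×3 = 50 − 3 = 47°C

47°C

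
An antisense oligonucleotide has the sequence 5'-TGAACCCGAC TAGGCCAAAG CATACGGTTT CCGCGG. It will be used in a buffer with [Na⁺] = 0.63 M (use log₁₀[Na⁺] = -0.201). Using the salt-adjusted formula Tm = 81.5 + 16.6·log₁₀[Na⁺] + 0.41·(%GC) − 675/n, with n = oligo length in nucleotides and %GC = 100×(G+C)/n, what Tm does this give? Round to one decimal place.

83.3°C

Length n = 36. Base counts: G=10, C=11, A=9, T=6
G+C = 21, so %GC = 21/36 × 100 = 58.333%
Salt term: 16.6 × (-0.201) = -3.337
GC term: 0.41 × 58.333 = 23.917; length term: −675/36 = −18.75
Tm = 81.5 + (-3.337) + 23.917 − 18.75 = 83.33 → 83.3°C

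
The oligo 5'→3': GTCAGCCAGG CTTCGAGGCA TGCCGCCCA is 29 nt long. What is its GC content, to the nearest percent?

69%

Base counts: T=4, C=11, A=5, G=9
G+C = 9 + 11 = 20 out of 29 bases
%GC = 20/29 × 100 = 68.97% ≈ 69%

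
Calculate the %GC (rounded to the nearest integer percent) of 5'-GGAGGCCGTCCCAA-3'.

71%

Scanning the sequence gives G=5, A=3, C=5, T=1.
G+C = 5 + 5 = 10 out of 14 bases
%GC = 10/14 × 100 = 71.43% ≈ 71%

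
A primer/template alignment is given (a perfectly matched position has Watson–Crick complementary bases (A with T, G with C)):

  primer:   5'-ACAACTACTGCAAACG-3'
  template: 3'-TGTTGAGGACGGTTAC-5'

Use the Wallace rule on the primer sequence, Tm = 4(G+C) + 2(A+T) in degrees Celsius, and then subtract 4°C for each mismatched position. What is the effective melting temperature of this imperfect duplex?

Primer base counts: A=7, T=2, G=2, C=5 → A+T=9, G+C=7
Perfect-match Tm = 2(9) + 4(7) = 18 + 28 = 46°C
Mismatches (positions where the bases are not complementary): 3 (at positions 7, 12, 15)
Effective Tm = 46 − 3×4 = 46 − 12 = 34°C

34°C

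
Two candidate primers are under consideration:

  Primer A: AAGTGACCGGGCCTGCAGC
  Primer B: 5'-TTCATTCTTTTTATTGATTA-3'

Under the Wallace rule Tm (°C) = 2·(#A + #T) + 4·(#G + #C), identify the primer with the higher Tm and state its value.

Primer A: A+T=6, G+C=13 → Tm = 2(6)+4(13) = 64°C
Primer B: A+T=17, G+C=3 → Tm = 2(17)+4(3) = 46°C
64°C vs 46°C → primer A is higher.

Primer A, 64°C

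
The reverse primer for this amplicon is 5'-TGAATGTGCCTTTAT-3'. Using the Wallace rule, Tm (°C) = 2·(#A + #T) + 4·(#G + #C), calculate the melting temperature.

G=3, A=3, T=7, C=2
AT pairs contribute 10, GC pairs contribute 5.
Tm = 2(10) + 4(5) = 20 + 20 = 40°C

40°C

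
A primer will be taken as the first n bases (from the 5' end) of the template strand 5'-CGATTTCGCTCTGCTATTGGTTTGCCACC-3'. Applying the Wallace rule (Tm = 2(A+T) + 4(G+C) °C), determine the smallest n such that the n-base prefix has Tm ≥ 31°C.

First 10 bases: CGATTTCGCT → Tm = 30°C (< 31°C)
First 11 bases: CGATTTCGCTC → Tm = 34°C (≥ 31°C)
Since every base adds ≥2°C, Tm only increases with n, so the threshold is first crossed at n = 11.

n = 11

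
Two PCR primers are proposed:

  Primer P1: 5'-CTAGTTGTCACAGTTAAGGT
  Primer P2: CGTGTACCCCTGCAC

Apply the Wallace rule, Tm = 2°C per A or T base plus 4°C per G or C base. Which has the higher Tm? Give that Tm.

Primer P1: A+T=12, G+C=8 → Tm = 2(12)+4(8) = 56°C
Primer P2: A+T=5, G+C=10 → Tm = 2(5)+4(10) = 50°C
56°C vs 50°C → primer P1 is higher.

Primer P1, 56°C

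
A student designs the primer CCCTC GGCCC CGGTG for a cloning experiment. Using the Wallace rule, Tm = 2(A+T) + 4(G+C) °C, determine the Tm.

Base counts: T=2, A=0, C=8, G=5
So N_AT = 2 and N_GC = 13.
Tm = 2×2 + 4×13 = 56°C

56°C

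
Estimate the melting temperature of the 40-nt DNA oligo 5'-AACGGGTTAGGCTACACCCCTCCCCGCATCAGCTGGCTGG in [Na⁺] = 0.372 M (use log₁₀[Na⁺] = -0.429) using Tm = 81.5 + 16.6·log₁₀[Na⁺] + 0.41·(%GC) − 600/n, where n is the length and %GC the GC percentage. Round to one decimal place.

Length n = 40. G=11, T=7, A=7, C=15
G+C = 26, so %GC = 26/40 × 100 = 65%
Salt term: 16.6 × (-0.429) = -7.121
GC term: 0.41 × 65 = 26.65; length term: −600/40 = −15
Tm = 81.5 + (-7.121) + 26.65 − 15 = 86.029 → 86.0°C

86.0°C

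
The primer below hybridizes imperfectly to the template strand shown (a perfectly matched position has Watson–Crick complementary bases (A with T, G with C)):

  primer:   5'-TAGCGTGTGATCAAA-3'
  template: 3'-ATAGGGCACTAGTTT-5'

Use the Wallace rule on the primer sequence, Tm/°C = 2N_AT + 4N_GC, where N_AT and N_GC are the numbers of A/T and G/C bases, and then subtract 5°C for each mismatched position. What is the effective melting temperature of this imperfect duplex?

Primer base counts: A=5, T=4, G=4, C=2 → A+T=9, G+C=6
Perfect-match Tm = 2(9) + 4(6) = 18 + 24 = 42°C
Mismatches (positions where the bases are not complementary): 3 (at positions 3, 5, 6)
Effective Tm = 42 − 3×5 = 42 − 15 = 27°C

27°C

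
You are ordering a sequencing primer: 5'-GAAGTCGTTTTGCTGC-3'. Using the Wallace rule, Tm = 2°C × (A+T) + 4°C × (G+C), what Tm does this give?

Counting bases: A=2, G=5, T=6, C=3
AT pairs contribute 8, GC pairs contribute 8.
Tm = 4·8 + 2·8 = 32 + 16 = 48°C

48°C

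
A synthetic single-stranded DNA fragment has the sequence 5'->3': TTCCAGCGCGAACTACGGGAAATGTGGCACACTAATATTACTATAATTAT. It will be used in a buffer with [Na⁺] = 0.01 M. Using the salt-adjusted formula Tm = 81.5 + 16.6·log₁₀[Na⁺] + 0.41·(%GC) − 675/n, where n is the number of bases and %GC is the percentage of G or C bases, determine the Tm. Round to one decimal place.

50.4°C

Length n = 50. Counting bases: G=9, A=17, T=14, C=10
G+C = 19, so %GC = 19/50 × 100 = 38%
Salt term: 16.6 × (-2) = -33.2
GC term: 0.41 × 38 = 15.58; length term: −675/50 = −13.5
Tm = 81.5 + (-33.2) + 15.58 − 13.5 = 50.38 → 50.4°C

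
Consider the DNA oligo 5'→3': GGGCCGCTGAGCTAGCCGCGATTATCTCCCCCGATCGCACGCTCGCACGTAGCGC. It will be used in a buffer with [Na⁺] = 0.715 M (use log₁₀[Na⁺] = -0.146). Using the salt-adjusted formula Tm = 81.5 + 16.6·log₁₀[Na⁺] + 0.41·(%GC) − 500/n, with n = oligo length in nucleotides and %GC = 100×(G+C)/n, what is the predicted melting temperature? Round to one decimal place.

98.3°C

Length n = 55. Base counts: T=9, C=22, A=8, G=16
G+C = 38, so %GC = 38/55 × 100 = 69.091%
Salt term: 16.6 × (-0.146) = -2.424
GC term: 0.41 × 69.091 = 28.327; length term: −500/55 = −9.091
Tm = 81.5 + (-2.424) + 28.327 − 9.091 = 98.312 → 98.3°C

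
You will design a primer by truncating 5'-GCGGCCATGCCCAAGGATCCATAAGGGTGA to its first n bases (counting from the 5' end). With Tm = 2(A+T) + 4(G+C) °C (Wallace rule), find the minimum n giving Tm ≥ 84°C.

n = 26

First 25 bases: GCGGCCATGCCCAAGGATCCATAAG → Tm = 80°C (< 84°C)
First 26 bases: GCGGCCATGCCCAAGGATCCATAAGG → Tm = 84°C (≥ 84°C)
Each additional base adds 2°C (A/T) or 4°C (G/C), so Tm is non-decreasing in n; n = 26 is the first length to reach 84°C.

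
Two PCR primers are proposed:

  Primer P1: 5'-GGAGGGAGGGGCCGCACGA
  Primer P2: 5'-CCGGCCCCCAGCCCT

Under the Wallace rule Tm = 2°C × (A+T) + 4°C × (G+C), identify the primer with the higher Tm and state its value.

Primer P1: A+T=4, G+C=15 → Tm = 2(4)+4(15) = 68°C
Primer P2: A+T=2, G+C=13 → Tm = 2(2)+4(13) = 56°C
68°C vs 56°C → primer P1 is higher.

Primer P1, 68°C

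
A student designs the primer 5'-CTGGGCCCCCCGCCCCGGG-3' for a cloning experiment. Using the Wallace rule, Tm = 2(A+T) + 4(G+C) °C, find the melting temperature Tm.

74°C

Base counts: C=11, A=0, G=7, T=1
AT pairs contribute 1, GC pairs contribute 18.
Tm = 4·18 + 2·1 = 72 + 2 = 74°C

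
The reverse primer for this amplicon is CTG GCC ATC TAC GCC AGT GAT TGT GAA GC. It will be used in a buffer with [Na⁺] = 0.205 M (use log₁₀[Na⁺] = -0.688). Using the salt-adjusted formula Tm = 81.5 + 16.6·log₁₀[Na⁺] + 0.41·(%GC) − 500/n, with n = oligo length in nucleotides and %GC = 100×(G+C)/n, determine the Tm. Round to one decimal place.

Length n = 29. Base counts: T=7, C=8, G=8, A=6
G+C = 16, so %GC = 16/29 × 100 = 55.172%
Salt term: 16.6 × (-0.688) = -11.421
GC term: 0.41 × 55.172 = 22.621; length term: −500/29 = −17.241
Tm = 81.5 + (-11.421) + 22.621 − 17.241 = 75.459 → 75.5°C

75.5°C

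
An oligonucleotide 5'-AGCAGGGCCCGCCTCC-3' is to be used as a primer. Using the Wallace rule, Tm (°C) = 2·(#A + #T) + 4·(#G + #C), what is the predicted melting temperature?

58°C

Scanning the sequence gives C=8, G=5, A=2, T=1.
A+T = 3, G+C = 13
Tm = 4·13 + 2·3 = 52 + 6 = 58°C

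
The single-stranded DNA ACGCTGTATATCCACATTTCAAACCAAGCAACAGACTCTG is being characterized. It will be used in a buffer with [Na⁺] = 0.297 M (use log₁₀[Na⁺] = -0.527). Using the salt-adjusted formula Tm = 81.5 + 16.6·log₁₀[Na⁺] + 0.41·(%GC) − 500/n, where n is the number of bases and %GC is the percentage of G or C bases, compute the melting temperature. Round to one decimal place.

Length n = 40. C=12, A=14, T=9, G=5
G+C = 17, so %GC = 17/40 × 100 = 42.5%
Salt term: 16.6 × (-0.527) = -8.748
GC term: 0.41 × 42.5 = 17.425; length term: −500/40 = −12.5
Tm = 81.5 + (-8.748) + 17.425 − 12.5 = 77.677 → 77.7°C

77.7°C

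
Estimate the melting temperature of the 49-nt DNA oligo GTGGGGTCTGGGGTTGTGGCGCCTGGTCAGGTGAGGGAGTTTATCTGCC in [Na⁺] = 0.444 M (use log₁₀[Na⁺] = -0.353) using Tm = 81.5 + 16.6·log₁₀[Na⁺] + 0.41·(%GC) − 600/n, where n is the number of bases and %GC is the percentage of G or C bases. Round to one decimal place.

89.3°C

Length n = 49. Scanning the sequence gives T=14, A=4, G=23, C=8.
G+C = 31, so %GC = 31/49 × 100 = 63.265%
Salt term: 16.6 × (-0.353) = -5.86
GC term: 0.41 × 63.265 = 25.939; length term: −600/49 = −12.245
Tm = 81.5 + (-5.86) + 25.939 − 12.245 = 89.334 → 89.3°C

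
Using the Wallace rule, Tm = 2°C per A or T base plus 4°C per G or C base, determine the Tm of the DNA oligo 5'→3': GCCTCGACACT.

36°C

Scanning the sequence gives C=5, A=2, G=2, T=2.
AT pairs contribute 4, GC pairs contribute 7.
Tm = 2×4 + 4×7 = 36°C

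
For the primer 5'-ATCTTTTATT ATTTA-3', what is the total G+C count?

1

T=10, G=0, A=4, C=1
Total G or C: 0 + 1 = 1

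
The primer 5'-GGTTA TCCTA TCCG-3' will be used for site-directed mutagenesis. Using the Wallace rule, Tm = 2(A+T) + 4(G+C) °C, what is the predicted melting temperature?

G=3, T=5, A=2, C=4
A+T = 7, G+C = 7
Tm = 4·7 + 2·7 = 28 + 14 = 42°C

42°C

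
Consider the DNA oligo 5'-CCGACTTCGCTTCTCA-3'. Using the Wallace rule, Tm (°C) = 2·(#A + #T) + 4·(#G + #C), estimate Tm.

50°C

Scanning the sequence gives C=7, A=2, T=5, G=2.
So N_AT = 7 and N_GC = 9.
Tm = 2(7) + 4(9) = 14 + 36 = 50°C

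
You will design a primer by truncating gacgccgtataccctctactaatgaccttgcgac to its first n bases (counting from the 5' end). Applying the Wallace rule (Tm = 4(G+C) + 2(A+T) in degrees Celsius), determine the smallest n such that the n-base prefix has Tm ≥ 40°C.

First 12 bases: GACGCCGTATAC → Tm = 38°C (< 40°C)
First 13 bases: GACGCCGTATACC → Tm = 42°C (≥ 40°C)
Since every base adds ≥2°C, Tm only increases with n, so the threshold is first crossed at n = 13.

n = 13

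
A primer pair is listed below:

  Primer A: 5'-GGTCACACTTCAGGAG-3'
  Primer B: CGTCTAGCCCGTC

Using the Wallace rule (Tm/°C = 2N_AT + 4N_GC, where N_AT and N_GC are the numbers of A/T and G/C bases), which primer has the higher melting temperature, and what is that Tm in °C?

Primer A: A+T=7, G+C=9 → Tm = 2(7)+4(9) = 50°C
Primer B: A+T=4, G+C=9 → Tm = 2(4)+4(9) = 44°C
50°C vs 44°C → primer A is higher.

Primer A, 50°C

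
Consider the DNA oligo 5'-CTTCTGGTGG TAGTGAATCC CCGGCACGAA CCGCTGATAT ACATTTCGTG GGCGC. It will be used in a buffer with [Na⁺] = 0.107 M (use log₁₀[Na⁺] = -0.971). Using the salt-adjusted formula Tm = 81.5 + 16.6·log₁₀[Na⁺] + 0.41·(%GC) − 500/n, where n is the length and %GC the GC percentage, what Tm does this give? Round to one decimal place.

79.4°C

Length n = 55. T=14, C=15, G=16, A=10
G+C = 31, so %GC = 31/55 × 100 = 56.364%
Salt term: 16.6 × (-0.971) = -16.119
GC term: 0.41 × 56.364 = 23.109; length term: −500/55 = −9.091
Tm = 81.5 + (-16.119) + 23.109 − 9.091 = 79.399 → 79.4°C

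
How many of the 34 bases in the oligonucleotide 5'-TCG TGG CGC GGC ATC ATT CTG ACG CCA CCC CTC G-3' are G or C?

23

Counting bases: C=14, T=7, G=9, A=4
G+C = 9 + 14 = 23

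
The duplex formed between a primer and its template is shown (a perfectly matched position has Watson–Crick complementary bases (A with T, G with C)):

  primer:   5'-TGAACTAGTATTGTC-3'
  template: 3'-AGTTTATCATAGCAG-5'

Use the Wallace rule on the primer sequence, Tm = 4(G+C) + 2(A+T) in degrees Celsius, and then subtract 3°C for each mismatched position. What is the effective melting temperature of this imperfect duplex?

Primer base counts: A=4, T=6, G=3, C=2 → A+T=10, G+C=5
Perfect-match Tm = 2(10) + 4(5) = 20 + 20 = 40°C
Mismatches (positions where the bases are not complementary): 3 (at positions 2, 5, 12)
Effective Tm = 40 − 3×3 = 40 − 9 = 31°C

31°C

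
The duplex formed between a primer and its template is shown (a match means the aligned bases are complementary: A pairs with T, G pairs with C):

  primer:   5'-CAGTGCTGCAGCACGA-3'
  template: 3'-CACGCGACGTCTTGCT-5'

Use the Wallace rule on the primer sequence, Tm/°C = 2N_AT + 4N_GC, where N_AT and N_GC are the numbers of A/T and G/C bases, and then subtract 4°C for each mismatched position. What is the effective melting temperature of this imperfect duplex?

36°C

Primer base counts: A=4, T=2, G=5, C=5 → A+T=6, G+C=10
Perfect-match Tm = 2(6) + 4(10) = 12 + 40 = 52°C
Mismatches (positions where the bases are not complementary): 4 (at positions 1, 2, 4, 12)
Effective Tm = 52 − 4×4 = 52 − 16 = 36°C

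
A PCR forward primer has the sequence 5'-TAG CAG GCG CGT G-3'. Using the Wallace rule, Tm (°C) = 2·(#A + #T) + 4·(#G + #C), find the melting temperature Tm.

44°C

Scanning the sequence gives A=2, C=3, T=2, G=6.
AT pairs contribute 4, GC pairs contribute 9.
Tm = 4·9 + 2·4 = 36 + 8 = 44°C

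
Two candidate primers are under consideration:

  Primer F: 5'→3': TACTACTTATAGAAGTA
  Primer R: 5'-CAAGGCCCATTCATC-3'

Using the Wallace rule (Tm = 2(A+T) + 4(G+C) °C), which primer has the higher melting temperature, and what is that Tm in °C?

Primer F: A+T=13, G+C=4 → Tm = 2(13)+4(4) = 42°C
Primer R: A+T=7, G+C=8 → Tm = 2(7)+4(8) = 46°C
42°C vs 46°C → primer R is higher.

Primer R, 46°C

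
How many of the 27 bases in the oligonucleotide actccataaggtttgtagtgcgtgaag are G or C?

Scanning the sequence gives A=7, C=4, G=8, T=8.
G+C = 8 + 4 = 12

12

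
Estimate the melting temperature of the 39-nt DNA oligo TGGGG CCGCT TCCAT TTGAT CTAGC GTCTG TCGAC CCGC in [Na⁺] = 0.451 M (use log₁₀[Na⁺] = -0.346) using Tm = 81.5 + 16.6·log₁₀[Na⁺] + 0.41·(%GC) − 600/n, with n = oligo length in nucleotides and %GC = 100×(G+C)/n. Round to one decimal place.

85.6°C

Length n = 39. Counting bases: A=4, C=13, T=11, G=11
G+C = 24, so %GC = 24/39 × 100 = 61.538%
Salt term: 16.6 × (-0.346) = -5.744
GC term: 0.41 × 61.538 = 25.231; length term: −600/39 = −15.385
Tm = 81.5 + (-5.744) + 25.231 − 15.385 = 85.602 → 85.6°C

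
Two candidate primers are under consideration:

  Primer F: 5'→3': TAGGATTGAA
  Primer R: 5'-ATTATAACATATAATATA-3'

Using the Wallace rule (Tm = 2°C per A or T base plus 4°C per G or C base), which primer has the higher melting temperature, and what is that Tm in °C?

Primer F: A+T=7, G+C=3 → Tm = 2(7)+4(3) = 26°C
Primer R: A+T=17, G+C=1 → Tm = 2(17)+4(1) = 38°C
26°C vs 38°C → primer R is higher.

Primer R, 38°C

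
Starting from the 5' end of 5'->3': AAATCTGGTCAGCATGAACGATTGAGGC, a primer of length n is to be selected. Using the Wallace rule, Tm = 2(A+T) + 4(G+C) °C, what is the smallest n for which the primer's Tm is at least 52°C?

First 18 bases: AAATCTGGTCAGCATGAA → Tm = 50°C (< 52°C)
First 19 bases: AAATCTGGTCAGCATGAAC → Tm = 54°C (≥ 52°C)
Since every base adds ≥2°C, Tm only increases with n, so the threshold is first crossed at n = 19.

n = 19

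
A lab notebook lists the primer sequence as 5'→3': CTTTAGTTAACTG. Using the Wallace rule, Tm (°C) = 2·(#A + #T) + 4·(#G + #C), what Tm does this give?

34°C

G=2, C=2, T=6, A=3
A+T = 9, G+C = 4
Tm = 4·4 + 2·9 = 16 + 18 = 34°C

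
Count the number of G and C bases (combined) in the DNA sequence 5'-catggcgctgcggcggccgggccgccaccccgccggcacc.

Counting bases: T=2, A=3, C=20, G=15
G+C = 15 + 20 = 35

35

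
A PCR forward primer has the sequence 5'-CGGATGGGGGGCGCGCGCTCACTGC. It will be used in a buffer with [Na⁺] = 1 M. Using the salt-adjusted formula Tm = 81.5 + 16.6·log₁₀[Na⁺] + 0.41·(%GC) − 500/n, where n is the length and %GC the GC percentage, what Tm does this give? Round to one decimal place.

Length n = 25. Scanning the sequence gives A=2, T=3, G=12, C=8.
G+C = 20, so %GC = 20/25 × 100 = 80%
Salt term: 16.6 × (0) = 0
GC term: 0.41 × 80 = 32.8; length term: −500/25 = −20
Tm = 81.5 + (0) + 32.8 − 20 = 94.3 → 94.3°C

94.3°C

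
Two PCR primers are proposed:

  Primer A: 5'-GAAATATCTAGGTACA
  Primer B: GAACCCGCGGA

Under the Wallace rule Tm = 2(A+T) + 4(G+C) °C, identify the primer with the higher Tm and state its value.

Primer A: A+T=11, G+C=5 → Tm = 2(11)+4(5) = 42°C
Primer B: A+T=3, G+C=8 → Tm = 2(3)+4(8) = 38°C
42°C vs 38°C → primer A is higher.

Primer A, 42°C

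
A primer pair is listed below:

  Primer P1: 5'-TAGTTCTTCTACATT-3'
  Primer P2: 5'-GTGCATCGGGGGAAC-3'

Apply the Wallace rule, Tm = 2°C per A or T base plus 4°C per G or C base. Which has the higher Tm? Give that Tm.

Primer P2, 50°C

Primer P1: A+T=11, G+C=4 → Tm = 2(11)+4(4) = 38°C
Primer P2: A+T=5, G+C=10 → Tm = 2(5)+4(10) = 50°C
38°C vs 50°C → primer P2 is higher.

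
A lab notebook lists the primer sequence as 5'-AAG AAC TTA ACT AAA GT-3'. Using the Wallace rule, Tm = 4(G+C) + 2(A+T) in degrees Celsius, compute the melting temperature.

C=2, G=2, A=9, T=4
So N_AT = 13 and N_GC = 4.
Tm = 2(13) + 4(4) = 26 + 16 = 42°C

42°C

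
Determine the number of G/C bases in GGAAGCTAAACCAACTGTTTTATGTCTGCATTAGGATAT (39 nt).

Scanning the sequence gives T=13, A=12, G=8, C=6.
Total G or C: 8 + 6 = 14

14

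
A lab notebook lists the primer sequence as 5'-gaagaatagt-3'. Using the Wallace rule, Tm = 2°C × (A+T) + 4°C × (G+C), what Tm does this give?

Scanning the sequence gives G=3, A=5, C=0, T=2.
AT pairs contribute 7, GC pairs contribute 3.
Tm = 4·3 + 2·7 = 12 + 14 = 26°C

26°C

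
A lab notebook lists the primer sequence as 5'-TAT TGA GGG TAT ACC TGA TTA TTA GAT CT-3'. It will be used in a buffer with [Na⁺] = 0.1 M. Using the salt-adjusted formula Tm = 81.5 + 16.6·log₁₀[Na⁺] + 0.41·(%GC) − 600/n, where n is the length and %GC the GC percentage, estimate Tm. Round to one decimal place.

56.9°C

Length n = 29. Scanning the sequence gives C=3, G=6, T=12, A=8.
G+C = 9, so %GC = 9/29 × 100 = 31.034%
Salt term: 16.6 × (-1) = -16.6
GC term: 0.41 × 31.034 = 12.724; length term: −600/29 = −20.69
Tm = 81.5 + (-16.6) + 12.724 − 20.69 = 56.934 → 56.9°C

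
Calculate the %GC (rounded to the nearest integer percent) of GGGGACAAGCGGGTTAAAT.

Scanning the sequence gives A=6, T=3, C=2, G=8.
G+C = 8 + 2 = 10 out of 19 bases
%GC = 10/19 × 100 = 52.63% ≈ 53%

53%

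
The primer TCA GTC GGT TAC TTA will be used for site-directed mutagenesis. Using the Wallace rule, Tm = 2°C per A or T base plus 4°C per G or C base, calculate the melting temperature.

42°C

Counting bases: G=3, A=3, T=6, C=3
AT pairs contribute 9, GC pairs contribute 6.
Tm = 4·6 + 2·9 = 24 + 18 = 42°C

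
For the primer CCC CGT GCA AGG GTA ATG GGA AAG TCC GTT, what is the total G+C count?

17

Scanning the sequence gives C=7, T=6, A=7, G=10.
Total G or C: 10 + 7 = 17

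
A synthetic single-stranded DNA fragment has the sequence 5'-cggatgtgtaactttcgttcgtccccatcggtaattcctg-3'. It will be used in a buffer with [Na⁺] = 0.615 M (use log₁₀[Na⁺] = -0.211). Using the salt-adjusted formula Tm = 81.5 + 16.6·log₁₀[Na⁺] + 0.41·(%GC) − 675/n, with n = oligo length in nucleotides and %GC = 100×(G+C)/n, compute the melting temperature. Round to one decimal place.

Length n = 40. Scanning the sequence gives T=14, G=9, C=11, A=6.
G+C = 20, so %GC = 20/40 × 100 = 50%
Salt term: 16.6 × (-0.211) = -3.503
GC term: 0.41 × 50 = 20.5; length term: −675/40 = −16.875
Tm = 81.5 + (-3.503) + 20.5 − 16.875 = 81.622 → 81.6°C

81.6°C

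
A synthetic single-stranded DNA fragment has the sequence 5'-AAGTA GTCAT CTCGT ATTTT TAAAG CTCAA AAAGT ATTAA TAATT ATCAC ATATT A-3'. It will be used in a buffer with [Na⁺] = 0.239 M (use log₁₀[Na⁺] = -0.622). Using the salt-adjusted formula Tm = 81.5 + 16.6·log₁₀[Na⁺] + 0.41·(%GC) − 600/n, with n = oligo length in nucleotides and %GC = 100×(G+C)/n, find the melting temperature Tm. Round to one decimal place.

69.2°C

Length n = 56. T=21, C=7, A=23, G=5
G+C = 12, so %GC = 12/56 × 100 = 21.429%
Salt term: 16.6 × (-0.622) = -10.325
GC term: 0.41 × 21.429 = 8.786; length term: −600/56 = −10.714
Tm = 81.5 + (-10.325) + 8.786 − 10.714 = 69.247 → 69.2°C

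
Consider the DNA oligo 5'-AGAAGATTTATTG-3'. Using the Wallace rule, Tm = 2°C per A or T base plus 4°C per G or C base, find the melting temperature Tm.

32°C

Counting bases: C=0, T=5, A=5, G=3
AT pairs contribute 10, GC pairs contribute 3.
Tm = 2(10) + 4(3) = 20 + 12 = 32°C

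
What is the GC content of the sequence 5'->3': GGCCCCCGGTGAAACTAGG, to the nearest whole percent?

Scanning the sequence gives T=2, G=7, A=4, C=6.
G+C = 7 + 6 = 13 out of 19 bases
%GC = 13/19 × 100 = 68.42% ≈ 68%

68%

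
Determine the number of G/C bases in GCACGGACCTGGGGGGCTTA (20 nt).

14

C=5, A=3, T=3, G=9
G+C = 9 + 5 = 14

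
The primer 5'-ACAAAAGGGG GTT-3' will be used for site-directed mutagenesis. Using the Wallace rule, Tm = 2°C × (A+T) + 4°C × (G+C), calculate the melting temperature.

38°C

T=2, G=5, C=1, A=5
So N_AT = 7 and N_GC = 6.
Tm = 2(7) + 4(6) = 14 + 24 = 38°C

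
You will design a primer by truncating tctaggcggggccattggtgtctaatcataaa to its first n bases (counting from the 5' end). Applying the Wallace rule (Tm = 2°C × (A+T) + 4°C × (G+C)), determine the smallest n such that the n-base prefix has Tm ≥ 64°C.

First 19 bases: TCTAGGCGGGGCCATTGGT → Tm = 62°C (< 64°C)
First 20 bases: TCTAGGCGGGGCCATTGGTG → Tm = 66°C (≥ 64°C)
Since every base adds ≥2°C, Tm only increases with n, so the threshold is first crossed at n = 20.

n = 20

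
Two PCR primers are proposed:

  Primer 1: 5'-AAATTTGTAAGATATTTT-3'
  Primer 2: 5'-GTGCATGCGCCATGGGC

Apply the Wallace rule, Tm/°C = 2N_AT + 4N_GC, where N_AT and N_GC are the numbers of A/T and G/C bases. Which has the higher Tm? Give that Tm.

Primer 1: A+T=16, G+C=2 → Tm = 2(16)+4(2) = 40°C
Primer 2: A+T=5, G+C=12 → Tm = 2(5)+4(12) = 58°C
40°C vs 58°C → primer 2 is higher.

Primer 2, 58°C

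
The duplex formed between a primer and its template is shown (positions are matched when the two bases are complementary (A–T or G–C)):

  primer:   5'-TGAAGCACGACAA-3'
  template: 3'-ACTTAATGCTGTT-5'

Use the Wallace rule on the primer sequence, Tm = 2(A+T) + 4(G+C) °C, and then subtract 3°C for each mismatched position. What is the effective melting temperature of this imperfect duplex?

32°C

Primer base counts: A=6, T=1, G=3, C=3 → A+T=7, G+C=6
Perfect-match Tm = 2(7) + 4(6) = 14 + 24 = 38°C
Mismatches (positions where the bases are not complementary): 2 (at positions 5, 6)
Effective Tm = 38 − 2×3 = 38 − 6 = 32°C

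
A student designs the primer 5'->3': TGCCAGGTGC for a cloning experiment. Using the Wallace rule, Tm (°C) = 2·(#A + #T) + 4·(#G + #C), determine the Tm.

34°C

A=1, G=4, C=3, T=2
AT pairs contribute 3, GC pairs contribute 7.
Tm = 2×3 + 4×7 = 34°C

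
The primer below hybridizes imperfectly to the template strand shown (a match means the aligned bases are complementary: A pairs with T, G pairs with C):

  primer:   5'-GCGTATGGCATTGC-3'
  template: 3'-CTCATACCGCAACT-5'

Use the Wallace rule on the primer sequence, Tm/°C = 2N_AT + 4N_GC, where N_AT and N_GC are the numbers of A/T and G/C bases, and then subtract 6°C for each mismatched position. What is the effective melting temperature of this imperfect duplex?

26°C

Primer base counts: A=2, T=4, G=5, C=3 → A+T=6, G+C=8
Perfect-match Tm = 2(6) + 4(8) = 12 + 32 = 44°C
Mismatches (positions where the bases are not complementary): 3 (at positions 2, 10, 14)
Effective Tm = 44 − 3×6 = 44 − 18 = 26°C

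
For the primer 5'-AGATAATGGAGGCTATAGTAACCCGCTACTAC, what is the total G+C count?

Base counts: G=7, T=7, A=11, C=7
Total G or C: 7 + 7 = 14

14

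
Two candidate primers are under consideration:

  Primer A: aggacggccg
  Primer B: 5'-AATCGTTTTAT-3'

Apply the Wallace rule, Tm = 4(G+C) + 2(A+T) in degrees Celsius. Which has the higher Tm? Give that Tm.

Primer A, 36°C

Primer A: A+T=2, G+C=8 → Tm = 2(2)+4(8) = 36°C
Primer B: A+T=9, G+C=2 → Tm = 2(9)+4(2) = 26°C
36°C vs 26°C → primer A is higher.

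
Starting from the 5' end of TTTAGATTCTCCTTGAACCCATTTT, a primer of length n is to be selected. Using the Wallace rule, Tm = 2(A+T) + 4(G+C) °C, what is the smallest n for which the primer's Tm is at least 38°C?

n = 15

First 14 bases: TTTAGATTCTCCTT → Tm = 36°C (< 38°C)
First 15 bases: TTTAGATTCTCCTTG → Tm = 40°C (≥ 38°C)
Each additional base adds 2°C (A/T) or 4°C (G/C), so Tm is non-decreasing in n; n = 15 is the first length to reach 38°C.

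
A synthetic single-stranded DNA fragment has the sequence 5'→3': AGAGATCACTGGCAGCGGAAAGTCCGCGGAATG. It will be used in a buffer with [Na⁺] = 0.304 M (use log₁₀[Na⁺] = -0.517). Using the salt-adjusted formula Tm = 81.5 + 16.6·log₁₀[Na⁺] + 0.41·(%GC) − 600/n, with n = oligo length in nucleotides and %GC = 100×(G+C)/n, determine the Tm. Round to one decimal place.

78.3°C

Length n = 33. Scanning the sequence gives A=10, T=4, C=7, G=12.
G+C = 19, so %GC = 19/33 × 100 = 57.576%
Salt term: 16.6 × (-0.517) = -8.582
GC term: 0.41 × 57.576 = 23.606; length term: −600/33 = −18.182
Tm = 81.5 + (-8.582) + 23.606 − 18.182 = 78.342 → 78.3°C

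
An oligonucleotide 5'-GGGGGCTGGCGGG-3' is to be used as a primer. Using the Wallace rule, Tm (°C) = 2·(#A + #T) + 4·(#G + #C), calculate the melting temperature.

Base counts: A=0, T=1, G=10, C=2
So N_AT = 1 and N_GC = 12.
Tm = 4·12 + 2·1 = 48 + 2 = 50°C

50°C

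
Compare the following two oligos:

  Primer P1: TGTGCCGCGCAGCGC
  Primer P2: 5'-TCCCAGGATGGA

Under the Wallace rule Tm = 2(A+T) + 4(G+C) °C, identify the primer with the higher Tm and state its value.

Primer P1, 54°C

Primer P1: A+T=3, G+C=12 → Tm = 2(3)+4(12) = 54°C
Primer P2: A+T=5, G+C=7 → Tm = 2(5)+4(7) = 38°C
54°C vs 38°C → primer P1 is higher.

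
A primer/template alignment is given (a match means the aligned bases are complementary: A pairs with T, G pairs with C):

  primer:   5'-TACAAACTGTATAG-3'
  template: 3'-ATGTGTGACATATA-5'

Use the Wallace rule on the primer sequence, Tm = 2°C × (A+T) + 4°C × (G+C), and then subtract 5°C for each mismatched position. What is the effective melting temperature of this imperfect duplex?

Primer base counts: A=6, T=4, G=2, C=2 → A+T=10, G+C=4
Perfect-match Tm = 2(10) + 4(4) = 20 + 16 = 36°C
Mismatches (positions where the bases are not complementary): 2 (at positions 5, 14)
Effective Tm = 36 − 2×5 = 36 − 10 = 26°C

26°C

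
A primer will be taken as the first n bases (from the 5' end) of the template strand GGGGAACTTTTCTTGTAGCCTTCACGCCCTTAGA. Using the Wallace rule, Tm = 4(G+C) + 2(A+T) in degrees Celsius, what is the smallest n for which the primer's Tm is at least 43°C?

First 14 bases: GGGGAACTTTTCTT → Tm = 40°C (< 43°C)
First 15 bases: GGGGAACTTTTCTTG → Tm = 44°C (≥ 43°C)
Each additional base adds 2°C (A/T) or 4°C (G/C), so Tm is non-decreasing in n; n = 15 is the first length to reach 43°C.

n = 15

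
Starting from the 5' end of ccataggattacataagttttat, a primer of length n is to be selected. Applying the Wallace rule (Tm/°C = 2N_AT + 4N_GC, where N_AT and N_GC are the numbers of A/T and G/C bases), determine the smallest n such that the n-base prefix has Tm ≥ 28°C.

n = 10

First 9 bases: CCATAGGAT → Tm = 26°C (< 28°C)
First 10 bases: CCATAGGATT → Tm = 28°C (≥ 28°C)
Each additional base adds 2°C (A/T) or 4°C (G/C), so Tm is non-decreasing in n; n = 10 is the first length to reach 28°C.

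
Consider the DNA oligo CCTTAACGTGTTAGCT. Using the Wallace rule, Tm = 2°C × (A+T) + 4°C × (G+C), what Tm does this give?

C=4, G=3, T=6, A=3
So N_AT = 9 and N_GC = 7.
Tm = 4·7 + 2·9 = 28 + 18 = 46°C

46°C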